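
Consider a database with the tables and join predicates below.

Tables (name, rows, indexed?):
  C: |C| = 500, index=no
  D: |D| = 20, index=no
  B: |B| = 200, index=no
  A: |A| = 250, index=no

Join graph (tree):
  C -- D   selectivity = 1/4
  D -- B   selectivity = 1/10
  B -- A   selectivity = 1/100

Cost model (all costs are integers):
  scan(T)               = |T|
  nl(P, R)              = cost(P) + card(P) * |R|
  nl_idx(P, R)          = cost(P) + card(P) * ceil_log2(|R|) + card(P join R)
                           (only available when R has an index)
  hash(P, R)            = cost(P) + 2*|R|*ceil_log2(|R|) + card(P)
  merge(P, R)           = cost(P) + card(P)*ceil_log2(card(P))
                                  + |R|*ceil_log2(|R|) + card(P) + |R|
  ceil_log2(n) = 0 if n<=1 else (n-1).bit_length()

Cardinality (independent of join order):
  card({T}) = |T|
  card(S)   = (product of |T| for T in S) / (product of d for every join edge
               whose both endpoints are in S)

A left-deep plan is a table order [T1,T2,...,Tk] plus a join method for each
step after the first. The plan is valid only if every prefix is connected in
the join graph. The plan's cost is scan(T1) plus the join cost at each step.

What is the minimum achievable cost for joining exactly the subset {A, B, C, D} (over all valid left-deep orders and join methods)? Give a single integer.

14400

Selinger DP over subsets of {A,B,C,D}:
  {C}: scan cost=500, card=500
  {D}: scan cost=20, card=20
  {B}: scan cost=200, card=200
  {A}: scan cost=250, card=250
  {CD}: card=2500; try (D,hash)→1200, (C,merge)→5140, (D,merge)→5620, (C,hash)→9040, (C,nl)→10020, (D,nl)→10500; best=1200 via (D,hash)
  {BD}: card=400; try (D,hash)→600, (B,merge)→1940, (D,merge)→2120, (B,hash)→3240, (B,nl)→4020, (D,nl)→4200; best=600 via (D,hash)
  {AB}: card=500; try (B,hash)→3700, (A,merge)→4250, (B,merge)→4300, (A,hash)→4400, (A,nl)→50200, (B,nl)→50250; best=3700 via (B,hash)
  {BCD}: card=50000; try (B,hash)→6900, (C,merge)→9600, (C,hash)→10000, (B,merge)→35500, (C,nl)→200600, (B,nl)→501200; best=6900 via (B,hash)
  {ABD}: card=1000; try (D,hash)→4400, (A,hash)→5000, (A,merge)→6850, (D,merge)→8820, (D,nl)→13700, (A,nl)→100600; best=4400 via (D,hash)
  {ABCD}: card=125000; try (C,hash)→14400, (C,merge)→20400, (A,hash)→60900, (C,nl)→504400, (A,merge)→859150, (A,nl)→12506900; best=14400 via (C,hash)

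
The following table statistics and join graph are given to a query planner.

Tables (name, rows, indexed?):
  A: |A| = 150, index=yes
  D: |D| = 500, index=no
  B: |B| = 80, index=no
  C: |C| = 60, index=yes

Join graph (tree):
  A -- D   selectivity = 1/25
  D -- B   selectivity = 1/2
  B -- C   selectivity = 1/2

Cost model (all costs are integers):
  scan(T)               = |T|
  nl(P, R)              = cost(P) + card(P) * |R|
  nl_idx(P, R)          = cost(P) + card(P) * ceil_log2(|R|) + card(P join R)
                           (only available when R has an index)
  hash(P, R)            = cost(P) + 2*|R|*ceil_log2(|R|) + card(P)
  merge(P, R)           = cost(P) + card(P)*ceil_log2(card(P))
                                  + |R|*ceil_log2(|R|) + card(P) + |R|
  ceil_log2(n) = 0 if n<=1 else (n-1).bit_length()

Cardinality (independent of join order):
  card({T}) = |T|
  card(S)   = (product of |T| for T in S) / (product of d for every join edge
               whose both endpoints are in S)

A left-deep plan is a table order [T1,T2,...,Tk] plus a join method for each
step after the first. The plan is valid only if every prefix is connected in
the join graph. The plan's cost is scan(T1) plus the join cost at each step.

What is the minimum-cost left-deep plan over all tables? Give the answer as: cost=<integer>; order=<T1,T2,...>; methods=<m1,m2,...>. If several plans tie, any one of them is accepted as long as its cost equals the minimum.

Selinger DP (subsets sized 1..n):
  {A}: scan cost=150, card=150
  {D}: scan cost=500, card=500
  {B}: scan cost=80, card=80
  {C}: scan cost=60, card=60
  {AD}: card=3000; try (A,hash)→3400, (D,merge)→6500, (A,merge)→6850, (A,nl_idx)→7500, (D,hash)→9300, (D,nl)→75150 …(+1); best=3400 via (A,hash)
  {BD}: card=20000; try (B,hash)→2120, (D,merge)→5720, (B,merge)→6140, (D,hash)→9160, (D,nl)→40080, (B,nl)→40500; best=2120 via (B,hash)
  {BC}: card=2400; try (C,hash)→880, (B,merge)→1120, (C,merge)→1140, (B,hash)→1240, (C,nl_idx)→2960, (B,nl)→4860 …(+1); best=880 via (C,hash)
  {ABD}: card=120000; try (B,hash)→7520, (A,hash)→24520, (B,merge)→43040, (B,nl)→243400, (A,nl_idx)→282120, (A,merge)→323470 …(+1); best=7520 via (B,hash)
  {BCD}: card=600000; try (D,hash)→12280, (C,hash)→22840, (D,merge)→37080, (C,merge)→322540, (C,nl_idx)→722120, (D,nl)→1200880 …(+1); best=12280 via (D,hash)
  {ABCD}: card=3600000; try (C,hash)→128240, (A,hash)→614680, (C,merge)→2167940, (C,nl_idx)→4327520, (C,nl)→7207520, (A,nl_idx)→8412280 …(+2); best=128240 via (C,hash)

cost=128240; order=D,A,B,C; methods=hash,hash,hash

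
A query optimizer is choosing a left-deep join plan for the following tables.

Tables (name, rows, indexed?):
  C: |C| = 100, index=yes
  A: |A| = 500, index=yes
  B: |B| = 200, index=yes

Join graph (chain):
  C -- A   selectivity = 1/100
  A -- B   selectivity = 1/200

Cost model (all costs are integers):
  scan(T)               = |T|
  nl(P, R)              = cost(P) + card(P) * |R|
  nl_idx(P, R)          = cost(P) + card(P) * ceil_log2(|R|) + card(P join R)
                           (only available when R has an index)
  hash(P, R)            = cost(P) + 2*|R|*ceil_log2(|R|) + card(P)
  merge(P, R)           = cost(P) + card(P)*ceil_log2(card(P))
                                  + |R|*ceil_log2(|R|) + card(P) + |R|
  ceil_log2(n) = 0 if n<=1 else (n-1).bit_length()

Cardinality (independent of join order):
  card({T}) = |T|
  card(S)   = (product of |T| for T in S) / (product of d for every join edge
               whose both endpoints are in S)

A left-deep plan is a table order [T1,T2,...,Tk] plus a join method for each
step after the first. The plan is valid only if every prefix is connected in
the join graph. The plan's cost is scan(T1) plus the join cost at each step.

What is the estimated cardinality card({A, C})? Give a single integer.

500

Tables in S: A(500), C(100)
Edges inside S: C-A(d=100)
numerator = 500 * 100 = 50000
denominator = 100 = 100
card(S) = 50000 / 100 = 500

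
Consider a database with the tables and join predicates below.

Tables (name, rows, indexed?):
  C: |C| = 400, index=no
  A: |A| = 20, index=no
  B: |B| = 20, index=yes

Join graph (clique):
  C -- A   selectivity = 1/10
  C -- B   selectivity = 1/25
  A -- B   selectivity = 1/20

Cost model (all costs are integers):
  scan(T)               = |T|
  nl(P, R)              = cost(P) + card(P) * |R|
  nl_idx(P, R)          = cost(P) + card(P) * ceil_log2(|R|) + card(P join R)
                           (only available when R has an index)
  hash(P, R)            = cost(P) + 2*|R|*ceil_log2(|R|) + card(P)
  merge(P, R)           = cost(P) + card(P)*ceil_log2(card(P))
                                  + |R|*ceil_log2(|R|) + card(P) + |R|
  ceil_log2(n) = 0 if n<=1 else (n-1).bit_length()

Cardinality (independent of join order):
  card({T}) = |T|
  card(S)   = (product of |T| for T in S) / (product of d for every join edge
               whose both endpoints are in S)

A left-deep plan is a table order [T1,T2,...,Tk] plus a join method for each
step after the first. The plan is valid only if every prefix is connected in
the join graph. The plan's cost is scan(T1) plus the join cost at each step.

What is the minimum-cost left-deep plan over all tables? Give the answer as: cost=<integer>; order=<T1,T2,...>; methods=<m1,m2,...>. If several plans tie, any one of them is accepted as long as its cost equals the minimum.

Selinger DP (subsets sized 1..n):
  {C}: scan cost=400, card=400
  {A}: scan cost=20, card=20
  {B}: scan cost=20, card=20
  {AC}: card=800; try (A,hash)→1000, (C,merge)→4140, (A,merge)→4520, (C,hash)→7240, (C,nl)→8020, (A,nl)→8400; best=1000 via (A,hash)
  {BC}: card=320; try (B,hash)→1000, (B,nl_idx)→2720, (C,merge)→4140, (B,merge)→4520, (C,hash)→7240, (C,nl)→8020 …(+1); best=1000 via (B,hash)
  {AB}: card=20; try (B,nl_idx)→140, (B,hash)→240, (A,hash)→240, (B,merge)→260, (A,merge)→260, (B,nl)→420 …(+1); best=140 via (B,nl_idx)
  {ABC}: card=32; try (A,hash)→1520, (B,hash)→2000, (C,merge)→4260, (A,merge)→4320, (B,nl_idx)→5032, (C,hash)→7360 …(+4); best=1520 via (A,hash)

cost=1520; order=C,B,A; methods=hash,hash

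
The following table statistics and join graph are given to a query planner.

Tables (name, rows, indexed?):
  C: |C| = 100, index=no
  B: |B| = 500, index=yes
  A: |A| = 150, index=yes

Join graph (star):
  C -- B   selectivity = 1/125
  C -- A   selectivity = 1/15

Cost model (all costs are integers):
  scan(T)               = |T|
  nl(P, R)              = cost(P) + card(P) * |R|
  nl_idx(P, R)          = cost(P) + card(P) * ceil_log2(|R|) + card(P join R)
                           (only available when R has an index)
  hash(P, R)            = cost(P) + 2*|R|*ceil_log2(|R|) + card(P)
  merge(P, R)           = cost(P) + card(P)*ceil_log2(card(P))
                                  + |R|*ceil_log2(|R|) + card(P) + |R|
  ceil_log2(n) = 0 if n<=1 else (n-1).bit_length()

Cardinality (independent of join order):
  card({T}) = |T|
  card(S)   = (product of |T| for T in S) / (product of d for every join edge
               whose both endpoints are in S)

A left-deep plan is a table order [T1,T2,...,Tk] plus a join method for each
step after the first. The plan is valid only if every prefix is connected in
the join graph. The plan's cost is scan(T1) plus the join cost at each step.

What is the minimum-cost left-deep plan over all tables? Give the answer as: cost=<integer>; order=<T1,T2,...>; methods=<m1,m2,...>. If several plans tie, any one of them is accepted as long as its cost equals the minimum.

Selinger DP (subsets sized 1..n):
  {C}: scan cost=100, card=100
  {B}: scan cost=500, card=500
  {A}: scan cost=150, card=150
  {BC}: card=400; try (B,nl_idx)→1400, (C,hash)→2400, (B,merge)→5900, (C,merge)→6300, (B,hash)→9200, (B,nl)→50100 …(+1); best=1400 via (B,nl_idx)
  {AC}: card=1000; try (C,hash)→1700, (A,nl_idx)→1900, (A,merge)→2250, (C,merge)→2300, (A,hash)→2600, (A,nl)→15100 …(+1); best=1700 via (C,hash)
  {ABC}: card=4000; try (A,hash)→4200, (A,merge)→6750, (A,nl_idx)→8600, (B,hash)→11700, (B,nl_idx)→14700, (B,merge)→17700 …(+2); best=4200 via (A,hash)

cost=4200; order=C,B,A; methods=nl_idx,hash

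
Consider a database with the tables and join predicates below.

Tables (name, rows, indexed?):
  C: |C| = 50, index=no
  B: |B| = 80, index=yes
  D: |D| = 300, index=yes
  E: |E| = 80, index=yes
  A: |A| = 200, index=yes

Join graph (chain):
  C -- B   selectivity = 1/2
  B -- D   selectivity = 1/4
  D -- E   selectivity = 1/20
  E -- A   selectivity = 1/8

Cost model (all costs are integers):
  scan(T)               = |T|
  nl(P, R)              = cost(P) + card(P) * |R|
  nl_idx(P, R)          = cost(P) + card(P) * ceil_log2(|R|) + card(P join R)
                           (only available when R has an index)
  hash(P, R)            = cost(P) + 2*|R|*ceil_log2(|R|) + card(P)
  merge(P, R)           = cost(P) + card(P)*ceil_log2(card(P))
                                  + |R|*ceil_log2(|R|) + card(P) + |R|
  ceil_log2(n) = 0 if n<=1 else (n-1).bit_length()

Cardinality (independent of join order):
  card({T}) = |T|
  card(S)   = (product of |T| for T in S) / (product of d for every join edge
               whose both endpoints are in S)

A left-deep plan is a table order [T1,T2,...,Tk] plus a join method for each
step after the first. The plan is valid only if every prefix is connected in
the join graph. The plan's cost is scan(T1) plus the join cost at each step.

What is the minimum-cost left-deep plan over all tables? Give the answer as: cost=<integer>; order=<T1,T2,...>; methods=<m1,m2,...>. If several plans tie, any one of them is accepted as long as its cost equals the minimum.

Selinger DP (subsets sized 1..n):
  {C}: scan cost=50, card=50
  {B}: scan cost=80, card=80
  {D}: scan cost=300, card=300
  {E}: scan cost=80, card=80
  {A}: scan cost=200, card=200
  {BC}: card=2000; try (C,hash)→760, (B,merge)→1040, (C,merge)→1070, (B,hash)→1220, (B,nl_idx)→2400, (B,nl)→4050 …(+1); best=760 via (C,hash)
  {BD}: card=6000; try (B,hash)→1720, (D,merge)→3720, (B,merge)→3940, (D,hash)→5560, (D,nl_idx)→6800, (B,nl_idx)→8400 …(+2); best=1720 via (B,hash)
  {DE}: card=1200; try (E,hash)→1720, (D,nl_idx)→2000, (E,nl_idx)→3600, (D,merge)→3720, (E,merge)→3940, (D,hash)→5560 …(+2); best=1720 via (E,hash)
  {AE}: card=2000; try (E,hash)→1520, (A,merge)→2520, (E,merge)→2640, (A,nl_idx)→2720, (A,hash)→3360, (E,nl_idx)→3600 …(+2); best=1520 via (E,hash)
  {BCD}: card=150000; try (D,hash)→8160, (C,hash)→8320, (D,merge)→27760, (C,merge)→86070, (D,nl_idx)→168760, (C,nl)→301720 …(+1); best=8160 via (D,hash)
  {BDE}: card=24000; try (B,hash)→4040, (E,hash)→8840, (B,merge)→16760, (B,nl_idx)→34120, (E,nl_idx)→67720, (E,merge)→86360 …(+2); best=4040 via (B,hash)
  {ADE}: card=30000; try (A,hash)→6120, (D,hash)→8920, (A,merge)→17920, (D,merge)→28520, (A,nl_idx)→41320, (D,nl_idx)→49520 …(+2); best=6120 via (A,hash)
  {BCDE}: card=600000; try (C,hash)→28640, (E,hash)→159280, (C,merge)→388390, (C,nl)→1204040, (E,nl_idx)→1658160, (E,merge)→2858800 …(+1); best=28640 via (C,hash)
  {ABDE}: card=600000; try (A,hash)→31240, (B,hash)→37240, (A,merge)→389840, (B,merge)→486760, (A,nl_idx)→796040, (B,nl_idx)→816120 …(+2); best=31240 via (A,hash)
  {ABCDE}: card=15000000; try (C,hash)→631840, (A,hash)→631840, (A,merge)→12630440, (C,merge)→12631590, (A,nl_idx)→19828640, (C,nl)→30031240 …(+1); best=631840 via (C,hash)

cost=631840; order=D,E,B,A,C; methods=hash,hash,hash,hash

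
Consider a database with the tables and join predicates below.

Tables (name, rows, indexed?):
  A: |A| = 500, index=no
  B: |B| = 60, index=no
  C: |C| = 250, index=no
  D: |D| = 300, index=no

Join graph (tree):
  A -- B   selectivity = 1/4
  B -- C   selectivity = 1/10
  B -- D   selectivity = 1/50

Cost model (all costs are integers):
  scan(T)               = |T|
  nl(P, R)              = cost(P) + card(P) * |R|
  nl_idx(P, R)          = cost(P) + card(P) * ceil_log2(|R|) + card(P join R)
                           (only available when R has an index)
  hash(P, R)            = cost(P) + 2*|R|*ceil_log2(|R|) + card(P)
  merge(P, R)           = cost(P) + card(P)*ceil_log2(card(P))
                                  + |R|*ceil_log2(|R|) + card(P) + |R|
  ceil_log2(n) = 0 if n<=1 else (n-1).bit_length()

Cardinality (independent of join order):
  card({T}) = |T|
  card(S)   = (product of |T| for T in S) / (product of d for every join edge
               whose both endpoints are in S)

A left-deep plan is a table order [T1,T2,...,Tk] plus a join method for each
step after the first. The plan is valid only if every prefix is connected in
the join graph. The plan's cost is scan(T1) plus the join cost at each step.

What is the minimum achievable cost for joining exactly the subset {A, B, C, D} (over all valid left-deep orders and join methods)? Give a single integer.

Selinger DP over subsets of {A,B,C,D}:
  {A}: scan cost=500, card=500
  {B}: scan cost=60, card=60
  {C}: scan cost=250, card=250
  {D}: scan cost=300, card=300
  {AB}: card=7500; try (B,hash)→1720, (A,merge)→5480, (B,merge)→5920, (A,hash)→9120, (A,nl)→30060, (B,nl)→30500; best=1720 via (B,hash)
  {BC}: card=1500; try (B,hash)→1220, (C,merge)→2730, (B,merge)→2920, (C,hash)→4120, (C,nl)→15060, (B,nl)→15250; best=1220 via (B,hash)
  {BD}: card=360; try (B,hash)→1320, (D,merge)→3480, (B,merge)→3720, (D,hash)→5520, (D,nl)→18060, (B,nl)→18300; best=1320 via (B,hash)
  {ABC}: card=187500; try (A,hash)→11720, (C,hash)→13220, (A,merge)→24220, (C,merge)→108970, (A,nl)→751220, (C,nl)→1876720; best=11720 via (A,hash)
  {ABD}: card=45000; try (A,merge)→9920, (A,hash)→10680, (D,hash)→14620, (D,merge)→109720, (A,nl)→181320, (D,nl)→2251720; best=9920 via (A,merge)
  {BCD}: card=9000; try (C,hash)→5680, (C,merge)→7170, (D,hash)→8120, (D,merge)→22220, (C,nl)→91320, (D,nl)→451220; best=5680 via (C,hash)
  {ABCD}: card=1125000; try (A,hash)→23680, (C,hash)→58920, (A,merge)→145680, (D,hash)→204620, (C,merge)→777170, (D,merge)→3577220 …(+3); best=23680 via (A,hash)

23680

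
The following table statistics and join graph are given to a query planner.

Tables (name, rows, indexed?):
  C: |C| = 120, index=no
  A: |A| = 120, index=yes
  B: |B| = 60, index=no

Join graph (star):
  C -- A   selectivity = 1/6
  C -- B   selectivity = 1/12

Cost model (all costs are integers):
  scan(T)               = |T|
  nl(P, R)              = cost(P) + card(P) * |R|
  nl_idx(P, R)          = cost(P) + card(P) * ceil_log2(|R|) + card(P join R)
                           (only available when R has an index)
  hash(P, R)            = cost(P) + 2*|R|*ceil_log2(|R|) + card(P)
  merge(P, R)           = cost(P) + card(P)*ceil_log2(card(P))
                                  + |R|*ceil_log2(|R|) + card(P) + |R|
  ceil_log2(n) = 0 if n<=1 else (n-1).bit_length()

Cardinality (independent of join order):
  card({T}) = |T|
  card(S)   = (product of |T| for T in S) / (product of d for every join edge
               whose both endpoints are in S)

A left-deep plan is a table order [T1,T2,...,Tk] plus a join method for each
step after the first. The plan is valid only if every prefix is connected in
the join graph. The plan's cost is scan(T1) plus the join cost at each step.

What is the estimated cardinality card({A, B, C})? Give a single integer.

Tables in S: A(120), B(60), C(120)
Edges inside S: C-A(d=6), C-B(d=12)
numerator = 120 * 60 * 120 = 864000
denominator = 6 * 12 = 72
card(S) = 864000 / 72 = 12000

12000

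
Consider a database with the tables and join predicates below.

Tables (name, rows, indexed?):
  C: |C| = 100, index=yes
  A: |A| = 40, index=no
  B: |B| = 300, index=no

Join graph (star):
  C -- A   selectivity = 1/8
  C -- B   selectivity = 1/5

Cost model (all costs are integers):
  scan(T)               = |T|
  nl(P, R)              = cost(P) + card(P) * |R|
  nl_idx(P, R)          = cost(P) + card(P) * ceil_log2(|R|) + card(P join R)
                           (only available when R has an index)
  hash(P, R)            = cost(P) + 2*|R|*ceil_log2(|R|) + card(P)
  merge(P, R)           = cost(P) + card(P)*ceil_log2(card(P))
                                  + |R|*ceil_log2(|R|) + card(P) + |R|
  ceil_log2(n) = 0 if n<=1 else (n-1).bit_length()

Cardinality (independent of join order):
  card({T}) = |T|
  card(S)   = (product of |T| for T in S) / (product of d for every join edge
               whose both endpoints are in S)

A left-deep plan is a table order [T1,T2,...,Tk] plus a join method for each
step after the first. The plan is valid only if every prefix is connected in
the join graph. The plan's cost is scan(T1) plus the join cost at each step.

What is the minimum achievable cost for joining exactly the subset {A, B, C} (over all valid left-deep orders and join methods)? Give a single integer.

Selinger DP over subsets of {A,B,C}:
  {C}: scan cost=100, card=100
  {A}: scan cost=40, card=40
  {B}: scan cost=300, card=300
  {AC}: card=500; try (A,hash)→680, (C,nl_idx)→820, (C,merge)→1120, (A,merge)→1180, (C,hash)→1480, (C,nl)→4040 …(+1); best=680 via (A,hash)
  {BC}: card=6000; try (C,hash)→2000, (B,merge)→3900, (C,merge)→4100, (B,hash)→5600, (C,nl_idx)→8400, (B,nl)→30100 …(+1); best=2000 via (C,hash)
  {ABC}: card=30000; try (B,hash)→6580, (A,hash)→8480, (B,merge)→8680, (A,merge)→86280, (B,nl)→150680, (A,nl)→242000; best=6580 via (B,hash)

6580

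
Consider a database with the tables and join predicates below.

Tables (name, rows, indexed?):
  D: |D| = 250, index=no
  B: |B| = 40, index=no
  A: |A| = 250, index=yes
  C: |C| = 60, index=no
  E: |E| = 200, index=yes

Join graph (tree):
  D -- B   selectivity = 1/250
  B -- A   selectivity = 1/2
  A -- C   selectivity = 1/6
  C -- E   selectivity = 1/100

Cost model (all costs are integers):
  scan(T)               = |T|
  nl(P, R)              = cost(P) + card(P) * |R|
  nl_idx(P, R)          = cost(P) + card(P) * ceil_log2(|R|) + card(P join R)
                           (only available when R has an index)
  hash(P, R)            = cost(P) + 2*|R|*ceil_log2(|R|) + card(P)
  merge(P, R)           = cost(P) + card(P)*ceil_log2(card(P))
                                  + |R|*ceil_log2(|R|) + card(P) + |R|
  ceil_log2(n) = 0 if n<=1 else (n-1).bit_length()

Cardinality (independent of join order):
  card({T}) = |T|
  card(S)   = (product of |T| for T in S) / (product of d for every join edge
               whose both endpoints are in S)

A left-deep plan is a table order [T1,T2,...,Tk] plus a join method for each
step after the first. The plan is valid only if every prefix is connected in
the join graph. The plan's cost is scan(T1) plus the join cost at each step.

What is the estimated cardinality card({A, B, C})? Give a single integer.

50000

Tables in S: A(250), B(40), C(60)
Edges inside S: B-A(d=2), A-C(d=6)
numerator = 250 * 40 * 60 = 600000
denominator = 2 * 6 = 12
card(S) = 600000 / 12 = 50000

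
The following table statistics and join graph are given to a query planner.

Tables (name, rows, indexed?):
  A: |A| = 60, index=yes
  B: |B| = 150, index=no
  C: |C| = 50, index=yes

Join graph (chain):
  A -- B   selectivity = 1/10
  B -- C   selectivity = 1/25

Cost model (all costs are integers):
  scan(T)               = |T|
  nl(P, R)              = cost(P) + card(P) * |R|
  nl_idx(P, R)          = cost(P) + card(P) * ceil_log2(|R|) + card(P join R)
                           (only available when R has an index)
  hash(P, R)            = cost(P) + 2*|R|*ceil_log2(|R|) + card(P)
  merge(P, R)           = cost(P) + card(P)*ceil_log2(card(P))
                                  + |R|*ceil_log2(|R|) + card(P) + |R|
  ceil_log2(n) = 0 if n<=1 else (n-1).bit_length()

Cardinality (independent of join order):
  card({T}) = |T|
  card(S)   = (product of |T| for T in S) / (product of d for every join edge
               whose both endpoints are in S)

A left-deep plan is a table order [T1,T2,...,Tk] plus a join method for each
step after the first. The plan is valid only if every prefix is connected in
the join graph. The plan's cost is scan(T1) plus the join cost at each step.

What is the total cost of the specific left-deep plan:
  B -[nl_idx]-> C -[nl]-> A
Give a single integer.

19350

step 1: scan B: cost=150, card=150
step 2: join C via nl_idx
    card(P join C) = 150*50/(25) = 300
    cost = 150 + 150*6 + 300 = 1350
step 3: join A via nl
    card(P join A) = 300*60/(10) = 1800
    cost = 1350 + 300*60 = 19350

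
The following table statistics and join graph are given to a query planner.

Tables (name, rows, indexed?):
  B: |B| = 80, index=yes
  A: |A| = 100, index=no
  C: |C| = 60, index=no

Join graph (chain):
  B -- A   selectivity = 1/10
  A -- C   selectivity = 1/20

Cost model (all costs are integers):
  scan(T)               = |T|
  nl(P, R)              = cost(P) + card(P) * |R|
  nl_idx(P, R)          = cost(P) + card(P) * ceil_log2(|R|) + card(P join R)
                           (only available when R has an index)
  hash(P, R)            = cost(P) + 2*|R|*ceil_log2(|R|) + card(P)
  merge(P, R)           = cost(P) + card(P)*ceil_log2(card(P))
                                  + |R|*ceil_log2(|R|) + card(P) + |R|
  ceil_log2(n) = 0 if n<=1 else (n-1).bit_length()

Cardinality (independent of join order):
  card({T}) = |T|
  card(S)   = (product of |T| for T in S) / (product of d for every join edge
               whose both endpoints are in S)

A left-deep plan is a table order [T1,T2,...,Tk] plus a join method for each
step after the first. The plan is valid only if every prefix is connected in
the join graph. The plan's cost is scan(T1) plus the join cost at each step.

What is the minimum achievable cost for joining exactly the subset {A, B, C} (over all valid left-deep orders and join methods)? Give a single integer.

Selinger DP over subsets of {A,B,C}:
  {B}: scan cost=80, card=80
  {A}: scan cost=100, card=100
  {C}: scan cost=60, card=60
  {AB}: card=800; try (B,hash)→1320, (A,merge)→1520, (B,merge)→1540, (A,hash)→1560, (B,nl_idx)→1600, (A,nl)→8080 …(+1); best=1320 via (B,hash)
  {AC}: card=300; try (C,hash)→920, (A,merge)→1280, (C,merge)→1320, (A,hash)→1520, (A,nl)→6060, (C,nl)→6100; best=920 via (C,hash)
  {ABC}: card=2400; try (B,hash)→2340, (C,hash)→2840, (B,merge)→4560, (B,nl_idx)→5420, (C,merge)→10540, (B,nl)→24920 …(+1); best=2340 via (B,hash)

2340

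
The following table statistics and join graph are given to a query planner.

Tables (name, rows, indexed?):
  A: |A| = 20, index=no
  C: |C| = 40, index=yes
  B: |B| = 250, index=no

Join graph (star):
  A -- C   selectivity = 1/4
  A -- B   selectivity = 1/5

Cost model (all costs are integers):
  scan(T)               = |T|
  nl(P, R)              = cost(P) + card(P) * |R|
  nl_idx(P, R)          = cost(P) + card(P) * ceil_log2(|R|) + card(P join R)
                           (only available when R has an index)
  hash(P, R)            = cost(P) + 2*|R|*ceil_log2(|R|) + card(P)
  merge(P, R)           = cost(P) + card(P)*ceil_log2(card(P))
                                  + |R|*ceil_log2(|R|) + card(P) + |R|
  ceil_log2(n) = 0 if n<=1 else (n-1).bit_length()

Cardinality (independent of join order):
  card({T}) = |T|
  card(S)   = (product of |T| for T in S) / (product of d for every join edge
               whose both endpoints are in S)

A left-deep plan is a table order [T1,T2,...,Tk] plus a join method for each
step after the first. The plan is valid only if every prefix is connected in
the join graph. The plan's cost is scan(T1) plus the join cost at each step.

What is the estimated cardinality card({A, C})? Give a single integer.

200

Tables in S: A(20), C(40)
Edges inside S: A-C(d=4)
numerator = 20 * 40 = 800
denominator = 4 = 4
card(S) = 800 / 4 = 200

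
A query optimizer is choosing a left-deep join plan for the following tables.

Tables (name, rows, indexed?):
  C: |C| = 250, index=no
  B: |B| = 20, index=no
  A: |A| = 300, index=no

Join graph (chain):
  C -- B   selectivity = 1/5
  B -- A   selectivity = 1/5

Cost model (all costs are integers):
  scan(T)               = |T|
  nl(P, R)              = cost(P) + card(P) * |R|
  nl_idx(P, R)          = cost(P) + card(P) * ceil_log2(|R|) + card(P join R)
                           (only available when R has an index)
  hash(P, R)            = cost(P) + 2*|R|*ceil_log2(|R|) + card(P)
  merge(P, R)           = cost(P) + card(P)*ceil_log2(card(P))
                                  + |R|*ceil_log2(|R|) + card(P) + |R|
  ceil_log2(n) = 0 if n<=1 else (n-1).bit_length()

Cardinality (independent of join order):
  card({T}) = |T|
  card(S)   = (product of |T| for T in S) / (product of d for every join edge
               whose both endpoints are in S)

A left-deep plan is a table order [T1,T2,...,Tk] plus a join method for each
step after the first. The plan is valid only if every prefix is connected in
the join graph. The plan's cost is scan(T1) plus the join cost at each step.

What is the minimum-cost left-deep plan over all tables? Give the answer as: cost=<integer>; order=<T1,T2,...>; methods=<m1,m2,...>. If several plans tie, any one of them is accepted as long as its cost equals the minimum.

Selinger DP (subsets sized 1..n):
  {C}: scan cost=250, card=250
  {B}: scan cost=20, card=20
  {A}: scan cost=300, card=300
  {BC}: card=1000; try (B,hash)→700, (C,merge)→2390, (B,merge)→2620, (C,hash)→4040, (C,nl)→5020, (B,nl)→5250; best=700 via (B,hash)
  {AB}: card=1200; try (B,hash)→800, (A,merge)→3140, (B,merge)→3420, (A,hash)→5440, (A,nl)→6020, (B,nl)→6300; best=800 via (B,hash)
  {ABC}: card=60000; try (C,hash)→6000, (A,hash)→7100, (A,merge)→14700, (C,merge)→17450, (A,nl)→300700, (C,nl)→300800; best=6000 via (C,hash)

cost=6000; order=A,B,C; methods=hash,hash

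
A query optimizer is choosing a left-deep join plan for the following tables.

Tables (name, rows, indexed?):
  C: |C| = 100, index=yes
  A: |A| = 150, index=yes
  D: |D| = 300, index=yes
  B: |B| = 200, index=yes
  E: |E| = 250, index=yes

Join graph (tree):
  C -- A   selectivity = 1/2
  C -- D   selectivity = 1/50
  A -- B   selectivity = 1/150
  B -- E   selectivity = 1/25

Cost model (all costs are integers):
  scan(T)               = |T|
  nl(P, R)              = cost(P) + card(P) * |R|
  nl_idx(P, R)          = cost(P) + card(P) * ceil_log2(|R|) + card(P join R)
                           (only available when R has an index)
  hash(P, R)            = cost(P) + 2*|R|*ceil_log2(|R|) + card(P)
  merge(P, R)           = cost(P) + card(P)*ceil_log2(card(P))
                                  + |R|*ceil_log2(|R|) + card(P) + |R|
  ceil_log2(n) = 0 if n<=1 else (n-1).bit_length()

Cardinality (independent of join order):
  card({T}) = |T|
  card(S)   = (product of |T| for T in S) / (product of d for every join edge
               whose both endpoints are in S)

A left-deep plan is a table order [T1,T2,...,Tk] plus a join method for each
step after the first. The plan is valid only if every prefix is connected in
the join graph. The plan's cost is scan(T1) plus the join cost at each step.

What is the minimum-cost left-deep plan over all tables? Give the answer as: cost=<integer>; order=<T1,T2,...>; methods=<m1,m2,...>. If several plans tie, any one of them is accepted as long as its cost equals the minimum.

cost=82550; order=A,B,C,D,E; methods=nl_idx,hash,hash,hash

Selinger DP (subsets sized 1..n):
  {C}: scan cost=100, card=100
  {A}: scan cost=150, card=150
  {D}: scan cost=300, card=300
  {B}: scan cost=200, card=200
  {E}: scan cost=250, card=250
  {AC}: card=7500; try (C,hash)→1700, (A,merge)→2250, (C,merge)→2300, (A,hash)→2600, (A,nl_idx)→8400, (C,nl_idx)→8700 …(+2); best=1700 via (C,hash)
  {CD}: card=600; try (D,nl_idx)→1600, (C,hash)→2000, (C,nl_idx)→3000, (D,merge)→3900, (C,merge)→4100, (D,hash)→5600 …(+2); best=1600 via (D,nl_idx)
  {AB}: card=200; try (B,nl_idx)→1550, (A,nl_idx)→2000, (A,hash)→2800, (B,merge)→3300, (A,merge)→3350, (B,hash)→3500 …(+2); best=1550 via (B,nl_idx)
  {BE}: card=2000; try (B,hash)→3700, (E,nl_idx)→3800, (E,merge)→4250, (B,nl_idx)→4250, (B,merge)→4300, (E,hash)→4400 …(+2); best=3700 via (B,hash)
  {ACD}: card=45000; try (A,hash)→4600, (A,merge)→9550, (D,hash)→14600, (A,nl_idx)→51400, (A,nl)→91600, (D,merge)→109700 …(+2); best=4600 via (A,hash)
  {ABC}: card=10000; try (C,hash)→3150, (C,merge)→4150, (B,hash)→12400, (C,nl_idx)→12950, (C,nl)→21550, (B,nl_idx)→71700 …(+2); best=3150 via (C,hash)
  {ABE}: card=2000; try (E,nl_idx)→5150, (E,merge)→5600, (E,hash)→5750, (A,hash)→8100, (A,nl_idx)→21700, (A,merge)→29050 …(+2); best=5150 via (E,nl_idx)
  {ABCD}: card=60000; try (D,hash)→18550, (B,hash)→52800, (D,nl_idx)→153150, (D,merge)→156150, (B,nl_idx)→424600, (B,merge)→771400 …(+2); best=18550 via (D,hash)
  {ABCE}: card=100000; try (C,hash)→8550, (E,hash)→17150, (C,merge)→29950, (C,nl_idx)→119150, (E,merge)→155400, (E,nl_idx)→183150 …(+2); best=8550 via (C,hash)
  {ABCDE}: card=600000; try (E,hash)→82550, (D,hash)→113950, (E,merge)→1040800, (E,nl_idx)→1098550, (D,nl_idx)→1508550, (D,merge)→1811550 …(+2); best=82550 via (E,hash)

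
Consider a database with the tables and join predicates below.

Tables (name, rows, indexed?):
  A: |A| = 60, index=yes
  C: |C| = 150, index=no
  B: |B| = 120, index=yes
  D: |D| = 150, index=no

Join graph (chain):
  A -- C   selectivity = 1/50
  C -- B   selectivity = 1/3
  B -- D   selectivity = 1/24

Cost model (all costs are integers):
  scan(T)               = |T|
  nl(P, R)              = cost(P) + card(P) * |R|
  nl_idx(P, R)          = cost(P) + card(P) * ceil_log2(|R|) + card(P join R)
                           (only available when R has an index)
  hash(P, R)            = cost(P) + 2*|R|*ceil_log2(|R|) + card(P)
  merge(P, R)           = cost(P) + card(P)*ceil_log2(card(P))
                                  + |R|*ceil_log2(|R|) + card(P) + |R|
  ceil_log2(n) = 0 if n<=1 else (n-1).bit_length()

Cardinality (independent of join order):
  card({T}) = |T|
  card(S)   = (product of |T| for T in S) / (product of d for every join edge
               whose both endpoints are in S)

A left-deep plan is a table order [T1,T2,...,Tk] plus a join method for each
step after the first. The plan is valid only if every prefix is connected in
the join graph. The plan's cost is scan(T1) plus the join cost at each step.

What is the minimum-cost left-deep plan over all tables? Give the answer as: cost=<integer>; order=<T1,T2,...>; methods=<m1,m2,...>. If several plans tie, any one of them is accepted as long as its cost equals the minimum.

Selinger DP (subsets sized 1..n):
  {A}: scan cost=60, card=60
  {C}: scan cost=150, card=150
  {B}: scan cost=120, card=120
  {D}: scan cost=150, card=150
  {AC}: card=180; try (A,hash)→1020, (A,nl_idx)→1230, (C,merge)→1830, (A,merge)→1920, (C,hash)→2520, (C,nl)→9060 …(+1); best=1020 via (A,hash)
  {BC}: card=6000; try (B,hash)→1980, (C,merge)→2430, (B,merge)→2460, (C,hash)→2640, (B,nl_idx)→7200, (C,nl)→18120 …(+1); best=1980 via (B,hash)
  {BD}: card=750; try (B,nl_idx)→1950, (B,hash)→1980, (D,merge)→2430, (B,merge)→2460, (D,hash)→2640, (D,nl)→18120 …(+1); best=1950 via (B,nl_idx)
  {ABC}: card=7200; try (B,hash)→2880, (B,merge)→3600, (A,hash)→8700, (B,nl_idx)→9480, (B,nl)→22620, (A,nl_idx)→45180 …(+2); best=2880 via (B,hash)
  {BCD}: card=37500; try (C,hash)→5100, (D,hash)→10380, (C,merge)→11550, (D,merge)→87330, (C,nl)→114450, (D,nl)→901980; best=5100 via (C,hash)
  {ABCD}: card=45000; try (D,hash)→12480, (A,hash)→43320, (D,merge)→105030, (A,nl_idx)→275100, (A,merge)→643020, (D,nl)→1082880 …(+1); best=12480 via (D,hash)

cost=12480; order=C,A,B,D; methods=hash,hash,hash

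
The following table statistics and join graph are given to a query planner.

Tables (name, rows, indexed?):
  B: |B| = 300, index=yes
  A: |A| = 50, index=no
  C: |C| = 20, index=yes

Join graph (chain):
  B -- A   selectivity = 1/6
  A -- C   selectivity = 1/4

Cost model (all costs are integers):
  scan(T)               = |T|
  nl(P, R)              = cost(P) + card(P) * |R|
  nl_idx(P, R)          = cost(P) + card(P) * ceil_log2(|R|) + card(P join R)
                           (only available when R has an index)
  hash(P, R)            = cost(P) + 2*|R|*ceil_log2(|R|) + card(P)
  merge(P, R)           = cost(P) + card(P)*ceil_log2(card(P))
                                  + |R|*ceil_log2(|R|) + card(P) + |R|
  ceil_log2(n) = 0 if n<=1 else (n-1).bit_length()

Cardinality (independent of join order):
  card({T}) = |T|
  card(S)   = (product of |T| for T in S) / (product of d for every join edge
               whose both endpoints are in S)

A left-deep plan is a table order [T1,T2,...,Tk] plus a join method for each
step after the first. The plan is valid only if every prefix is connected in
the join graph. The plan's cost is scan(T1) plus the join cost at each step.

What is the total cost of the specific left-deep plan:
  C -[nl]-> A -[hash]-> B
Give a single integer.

6670

step 1: scan C: cost=20, card=20
step 2: join A via nl
    card(P join A) = 20*50/(4) = 250
    cost = 20 + 20*50 = 1020
step 3: join B via hash
    card(P join B) = 250*300/(6) = 12500
    cost = 1020 + 2*300*9 + 250 = 6670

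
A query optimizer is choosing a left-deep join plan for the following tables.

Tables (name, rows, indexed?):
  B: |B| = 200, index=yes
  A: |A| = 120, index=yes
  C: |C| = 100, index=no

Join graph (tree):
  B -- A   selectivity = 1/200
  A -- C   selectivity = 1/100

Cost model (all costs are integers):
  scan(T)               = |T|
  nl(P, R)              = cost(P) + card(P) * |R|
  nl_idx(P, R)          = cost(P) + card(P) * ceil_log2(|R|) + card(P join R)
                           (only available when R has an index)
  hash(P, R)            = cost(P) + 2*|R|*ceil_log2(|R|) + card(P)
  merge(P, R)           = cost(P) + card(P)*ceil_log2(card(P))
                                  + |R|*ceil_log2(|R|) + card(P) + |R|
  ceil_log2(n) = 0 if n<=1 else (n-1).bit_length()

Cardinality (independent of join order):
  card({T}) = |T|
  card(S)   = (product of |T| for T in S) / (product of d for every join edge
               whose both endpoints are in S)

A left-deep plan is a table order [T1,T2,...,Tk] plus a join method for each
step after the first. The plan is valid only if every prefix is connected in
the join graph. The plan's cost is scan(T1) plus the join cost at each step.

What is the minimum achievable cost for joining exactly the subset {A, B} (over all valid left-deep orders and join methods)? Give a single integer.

1200

Selinger DP over subsets of {A,B}:
  {B}: scan cost=200, card=200
  {A}: scan cost=120, card=120
  {AB}: card=120; try (B,nl_idx)→1200, (A,nl_idx)→1720, (A,hash)→2080, (B,merge)→2880, (A,merge)→2960, (B,hash)→3440 …(+2); best=1200 via (B,nl_idx)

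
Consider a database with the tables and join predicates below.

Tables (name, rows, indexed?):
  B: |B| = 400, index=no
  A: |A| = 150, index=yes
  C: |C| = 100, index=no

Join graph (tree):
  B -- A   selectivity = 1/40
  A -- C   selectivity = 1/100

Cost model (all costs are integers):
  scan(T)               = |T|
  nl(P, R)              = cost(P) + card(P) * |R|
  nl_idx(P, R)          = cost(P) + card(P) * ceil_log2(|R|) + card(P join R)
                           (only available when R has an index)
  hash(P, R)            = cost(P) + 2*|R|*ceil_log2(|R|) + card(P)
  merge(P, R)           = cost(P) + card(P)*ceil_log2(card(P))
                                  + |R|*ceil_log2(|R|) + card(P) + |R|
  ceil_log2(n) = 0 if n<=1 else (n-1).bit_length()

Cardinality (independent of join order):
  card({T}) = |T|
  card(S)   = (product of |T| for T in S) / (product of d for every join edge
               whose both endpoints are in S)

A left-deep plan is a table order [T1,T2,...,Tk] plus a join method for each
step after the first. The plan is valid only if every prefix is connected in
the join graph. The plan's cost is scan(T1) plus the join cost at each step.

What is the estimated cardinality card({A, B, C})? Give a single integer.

Tables in S: A(150), B(400), C(100)
Edges inside S: B-A(d=40), A-C(d=100)
numerator = 150 * 400 * 100 = 6000000
denominator = 40 * 100 = 4000
card(S) = 6000000 / 4000 = 1500

1500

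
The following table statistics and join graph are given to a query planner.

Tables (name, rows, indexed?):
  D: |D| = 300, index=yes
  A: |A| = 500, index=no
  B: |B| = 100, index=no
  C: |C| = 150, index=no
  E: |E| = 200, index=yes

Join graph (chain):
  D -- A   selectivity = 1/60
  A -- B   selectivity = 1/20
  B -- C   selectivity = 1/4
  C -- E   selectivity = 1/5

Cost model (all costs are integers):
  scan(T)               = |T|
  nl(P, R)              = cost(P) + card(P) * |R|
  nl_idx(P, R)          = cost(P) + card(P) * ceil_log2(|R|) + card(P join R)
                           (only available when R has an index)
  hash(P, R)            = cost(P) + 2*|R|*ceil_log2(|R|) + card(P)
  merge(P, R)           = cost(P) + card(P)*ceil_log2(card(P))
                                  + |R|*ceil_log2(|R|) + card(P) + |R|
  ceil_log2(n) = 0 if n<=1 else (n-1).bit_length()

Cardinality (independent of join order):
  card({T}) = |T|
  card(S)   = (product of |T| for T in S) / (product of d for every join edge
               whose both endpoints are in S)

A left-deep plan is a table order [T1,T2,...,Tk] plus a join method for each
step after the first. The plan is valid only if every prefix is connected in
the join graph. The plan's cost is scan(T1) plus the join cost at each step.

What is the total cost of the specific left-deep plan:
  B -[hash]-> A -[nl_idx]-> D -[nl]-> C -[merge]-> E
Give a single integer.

11296000

step 1: scan B: cost=100, card=100
step 2: join A via hash
    card(P join A) = 100*500/(20) = 2500
    cost = 100 + 2*500*9 + 100 = 9200
step 3: join D via nl_idx
    card(P join D) = 2500*300/(60) = 12500
    cost = 9200 + 2500*9 + 12500 = 44200
step 4: join C via nl
    card(P join C) = 12500*150/(4) = 468750
    cost = 44200 + 12500*150 = 1919200
step 5: join E via merge
    card(P join E) = 468750*200/(5) = 18750000
    cost = 1919200 + 468750*19 + 200*8 + 468750 + 200 = 11296000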